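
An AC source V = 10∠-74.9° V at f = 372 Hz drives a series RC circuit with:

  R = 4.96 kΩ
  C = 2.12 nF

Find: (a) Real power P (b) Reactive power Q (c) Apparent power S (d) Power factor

Step 1 — Angular frequency: ω = 2π·f = 2π·372 = 2337 rad/s.
Step 2 — Component impedances:
  R: Z = R = 4960 Ω
  C: Z = 1/(jωC) = -j/(ω·C) = 0 - j2.018e+05 Ω
Step 3 — Series combination: Z_total = R + C = 4960 - j2.018e+05 Ω = 2.019e+05∠-88.6° Ω.
Step 4 — Source phasor: V = 10∠-74.9° V = 2.605 - j9.655 V.
Step 5 — Current: I = V / Z = 4.813e-05 + j1.173e-05 A = 4.954e-05∠13.7° A.
Step 6 — Complex power: S = V·I* = 1.217e-05 - j0.0004952 VA.
Step 7 — Real power: P = Re(S) = 1.217e-05 W.
Step 8 — Reactive power: Q = Im(S) = -0.0004952 VAR.
Step 9 — Apparent power: |S| = 0.0004954 VA.
Step 10 — Power factor: PF = P/|S| = 0.02457 (leading).

(a) P = 1.217e-05 W  (b) Q = -0.0004952 VAR  (c) S = 0.0004954 VA  (d) PF = 0.02457 (leading)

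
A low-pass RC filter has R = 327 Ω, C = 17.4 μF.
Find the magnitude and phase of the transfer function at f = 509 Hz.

Step 1 — Angular frequency: ω = 2π·509 = 3198 rad/s.
Step 2 — Transfer function: H(jω) = 1/(1 + jωRC).
Step 3 — Denominator: 1 + jωRC = 1 + j·3198·327·1.74e-05 = 1 + j18.2.
Step 4 — H = 0.003011 - j0.05479.
Step 5 — Magnitude: |H| = 0.05487 (-25.2 dB); phase: φ = -86.9°.

|H| = 0.05487 (-25.2 dB), φ = -86.9°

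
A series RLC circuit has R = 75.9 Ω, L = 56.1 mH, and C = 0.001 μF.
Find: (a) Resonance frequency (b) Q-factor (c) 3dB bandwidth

Step 1 — Resonance: ω₀ = 1/√(LC) = 1/√(0.0561·1e-09) = 1.335e+05 rad/s.
Step 2 — f₀ = ω₀/(2π) = 2.125e+04 Hz.
Step 3 — Series Q: Q = ω₀L/R = 1.335e+05·0.0561/75.9 = 98.68.
Step 4 — Bandwidth: Δω = ω₀/Q = 1353 rad/s; BW = Δω/(2π) = 215.3 Hz.

(a) f₀ = 2.125e+04 Hz  (b) Q = 98.68  (c) BW = 215.3 Hz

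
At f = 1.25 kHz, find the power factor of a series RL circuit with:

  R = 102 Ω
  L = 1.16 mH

Step 1 — Angular frequency: ω = 2π·f = 2π·1250 = 7854 rad/s.
Step 2 — Component impedances:
  R: Z = R = 102 Ω
  L: Z = jωL = j·7854·0.00116 = 0 + j9.111 Ω
Step 3 — Series combination: Z_total = R + L = 102 + j9.111 Ω = 102.4∠5.1° Ω.
Step 4 — Power factor: PF = cos(φ) = Re(Z)/|Z| = 102/102.41 = 0.996.
Step 5 — Type: Im(Z) = 9.111 ⇒ lagging (phase φ = 5.1°).

PF = 0.996 (lagging, φ = 5.1°)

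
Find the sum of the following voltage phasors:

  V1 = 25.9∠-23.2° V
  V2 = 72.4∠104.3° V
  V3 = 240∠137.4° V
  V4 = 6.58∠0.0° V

Step 1 — Convert each phasor to rectangular form:
  V1 = 25.9·(cos(-23.2°) + j·sin(-23.2°)) = 23.81 - j10.2 V
  V2 = 72.4·(cos(104.3°) + j·sin(104.3°)) = -17.88 + j70.16 V
  V3 = 240·(cos(137.4°) + j·sin(137.4°)) = -176.7 + j162.5 V
  V4 = 6.58·(cos(0.0°) + j·sin(0.0°)) = 6.58 V
Step 2 — Sum components: V_total = -164.2 + j222.4 V.
Step 3 — Convert to polar: |V_total| = 276.4 V, ∠V_total = 126.4°.

V_total = 276.4∠126.4° V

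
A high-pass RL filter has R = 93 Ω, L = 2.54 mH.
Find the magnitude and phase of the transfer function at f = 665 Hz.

Step 1 — Angular frequency: ω = 2π·665 = 4178 rad/s.
Step 2 — Transfer function: H(jω) = jωL/(R + jωL).
Step 3 — Numerator jωL = j·10.61; denominator R + jωL = 93 + j10.61.
Step 4 — H = 0.01286 + j0.1127.
Step 5 — Magnitude: |H| = 0.1134 (-18.9 dB); phase: φ = 83.5°.

|H| = 0.1134 (-18.9 dB), φ = 83.5°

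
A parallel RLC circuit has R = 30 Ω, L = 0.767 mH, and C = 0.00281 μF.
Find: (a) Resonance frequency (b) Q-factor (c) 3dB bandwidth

Step 1 — Resonance: ω₀ = 1/√(LC) = 1/√(0.000767·2.81e-09) = 6.812e+05 rad/s.
Step 2 — f₀ = ω₀/(2π) = 1.084e+05 Hz.
Step 3 — Parallel Q: Q = R/(ω₀L) = 30/(6.812e+05·0.000767) = 0.05742.
Step 4 — Bandwidth: Δω = ω₀/Q = 1.186e+07 rad/s; BW = Δω/(2π) = 1.888e+06 Hz.

(a) f₀ = 1.084e+05 Hz  (b) Q = 0.05742  (c) BW = 1.888e+06 Hz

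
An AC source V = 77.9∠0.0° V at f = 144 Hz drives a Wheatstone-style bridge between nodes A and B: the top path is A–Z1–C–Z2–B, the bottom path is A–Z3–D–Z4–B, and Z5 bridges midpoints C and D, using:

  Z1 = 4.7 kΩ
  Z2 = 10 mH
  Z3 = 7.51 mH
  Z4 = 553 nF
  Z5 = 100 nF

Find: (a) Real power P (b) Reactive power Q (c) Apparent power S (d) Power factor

Step 1 — Angular frequency: ω = 2π·f = 2π·144 = 904.8 rad/s.
Step 2 — Component impedances:
  Z1: Z = R = 4700 Ω
  Z2: Z = jωL = j·904.8·0.01 = 0 + j9.048 Ω
  Z3: Z = jωL = j·904.8·0.00751 = 0 + j6.795 Ω
  Z4: Z = 1/(jωC) = -j/(ω·C) = 0 - j1999 Ω
  Z5: Z = 1/(jωC) = -j/(ω·C) = 0 - j1.105e+04 Ω
Step 3 — Bridge requires nodal analysis (the Z5 bridge couples midpoints C and D, so the two paths cannot be reduced to a simple series/parallel combination). Setting node B to ground and injecting 1 A at node A, the 3-node admittance system at A, C, D solves to V_A = Z_AB = 536.9 - j1494 Ω = 1587∠-70.2° Ω.
Step 4 — Source phasor: V = 77.9∠0.0° V = 77.9 V.
Step 5 — Current: I = V / Z = 0.0166 + j0.04618 A = 0.04908∠70.2° A.
Step 6 — Complex power: S = V·I* = 1.293 - j3.598 VA.
Step 7 — Real power: P = Re(S) = 1.293 W.
Step 8 — Reactive power: Q = Im(S) = -3.598 VAR.
Step 9 — Apparent power: |S| = 3.823 VA.
Step 10 — Power factor: PF = P/|S| = 0.3383 (leading).

(a) P = 1.293 W  (b) Q = -3.598 VAR  (c) S = 3.823 VA  (d) PF = 0.3383 (leading)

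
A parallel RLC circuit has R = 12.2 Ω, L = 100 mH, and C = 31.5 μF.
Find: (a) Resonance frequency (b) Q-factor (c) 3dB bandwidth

Step 1 — Resonance: ω₀ = 1/√(LC) = 1/√(0.1·3.15e-05) = 563.4 rad/s.
Step 2 — f₀ = ω₀/(2π) = 89.67 Hz.
Step 3 — Parallel Q: Q = R/(ω₀L) = 12.2/(563.4·0.1) = 0.2165.
Step 4 — Bandwidth: Δω = ω₀/Q = 2602 rad/s; BW = Δω/(2π) = 414.1 Hz.

(a) f₀ = 89.67 Hz  (b) Q = 0.2165  (c) BW = 414.1 Hz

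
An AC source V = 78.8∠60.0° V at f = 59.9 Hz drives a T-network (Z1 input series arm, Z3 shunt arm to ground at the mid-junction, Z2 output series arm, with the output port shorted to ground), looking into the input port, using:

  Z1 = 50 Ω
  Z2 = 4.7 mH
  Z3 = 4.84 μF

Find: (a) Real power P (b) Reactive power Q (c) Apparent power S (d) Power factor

Step 1 — Angular frequency: ω = 2π·f = 2π·59.9 = 376.4 rad/s.
Step 2 — Component impedances:
  Z1: Z = R = 50 Ω
  Z2: Z = jωL = j·376.4·0.0047 = 0 + j1.769 Ω
  Z3: Z = 1/(jωC) = -j/(ω·C) = 0 - j549 Ω
Step 3 — With the output port shorted to ground, the output series arm Z2 runs from the junction to ground; the shunt arm Z3 also runs from the junction to ground. They appear in parallel: Z3 || Z2 = 0 + j1.775 Ω.
Step 4 — Series with input arm Z1: Z_in = Z1 + (Z3 || Z2) = 50 + j1.775 Ω = 50.03∠2.0° Ω.
Step 5 — Source phasor: V = 78.8∠60.0° V = 39.4 + j68.24 V.
Step 6 — Current: I = V / Z = 0.8354 + j1.335 A = 1.575∠58.0° A.
Step 7 — Complex power: S = V·I* = 124 + j4.402 VA.
Step 8 — Real power: P = Re(S) = 124 W.
Step 9 — Reactive power: Q = Im(S) = 4.402 VAR.
Step 10 — Apparent power: |S| = 124.1 VA.
Step 11 — Power factor: PF = P/|S| = 0.9994 (lagging).

(a) P = 124 W  (b) Q = 4.402 VAR  (c) S = 124.1 VA  (d) PF = 0.9994 (lagging)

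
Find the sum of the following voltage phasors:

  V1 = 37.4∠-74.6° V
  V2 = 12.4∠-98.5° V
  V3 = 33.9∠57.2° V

Step 1 — Convert each phasor to rectangular form:
  V1 = 37.4·(cos(-74.6°) + j·sin(-74.6°)) = 9.932 - j36.06 V
  V2 = 12.4·(cos(-98.5°) + j·sin(-98.5°)) = -1.833 - j12.26 V
  V3 = 33.9·(cos(57.2°) + j·sin(57.2°)) = 18.36 + j28.5 V
Step 2 — Sum components: V_total = 26.46 - j19.83 V.
Step 3 — Convert to polar: |V_total| = 33.07 V, ∠V_total = -36.8°.

V_total = 33.07∠-36.8° V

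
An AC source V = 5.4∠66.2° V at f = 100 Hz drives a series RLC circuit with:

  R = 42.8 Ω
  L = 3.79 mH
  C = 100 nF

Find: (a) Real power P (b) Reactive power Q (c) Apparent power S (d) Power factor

Step 1 — Angular frequency: ω = 2π·f = 2π·100 = 628.3 rad/s.
Step 2 — Component impedances:
  R: Z = R = 42.8 Ω
  L: Z = jωL = j·628.3·0.00379 = 0 + j2.381 Ω
  C: Z = 1/(jωC) = -j/(ω·C) = 0 - j1.592e+04 Ω
Step 3 — Series combination: Z_total = R + L + C = 42.8 - j1.591e+04 Ω = 1.591e+04∠-89.8° Ω.
Step 4 — Source phasor: V = 5.4∠66.2° V = 2.179 + j4.941 V.
Step 5 — Current: I = V / Z = -0.0003101 + j0.0001378 A = 0.0003393∠156.0° A.
Step 6 — Complex power: S = V·I* = 4.929e-06 - j0.001832 VA.
Step 7 — Real power: P = Re(S) = 4.929e-06 W.
Step 8 — Reactive power: Q = Im(S) = -0.001832 VAR.
Step 9 — Apparent power: |S| = 0.001832 VA.
Step 10 — Power factor: PF = P/|S| = 0.00269 (leading).

(a) P = 4.929e-06 W  (b) Q = -0.001832 VAR  (c) S = 0.001832 VA  (d) PF = 0.00269 (leading)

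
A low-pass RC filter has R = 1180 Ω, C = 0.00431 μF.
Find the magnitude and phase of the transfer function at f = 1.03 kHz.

Step 1 — Angular frequency: ω = 2π·1030 = 6472 rad/s.
Step 2 — Transfer function: H(jω) = 1/(1 + jωRC).
Step 3 — Denominator: 1 + jωRC = 1 + j·6472·1180·4.31e-09 = 1 + j0.03291.
Step 4 — H = 0.9989 - j0.03288.
Step 5 — Magnitude: |H| = 0.9995 (-0.0 dB); phase: φ = -1.9°.

|H| = 0.9995 (-0.0 dB), φ = -1.9°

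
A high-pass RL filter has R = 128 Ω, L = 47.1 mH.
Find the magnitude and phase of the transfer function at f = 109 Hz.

Step 1 — Angular frequency: ω = 2π·109 = 684.9 rad/s.
Step 2 — Transfer function: H(jω) = jωL/(R + jωL).
Step 3 — Numerator jωL = j·32.26; denominator R + jωL = 128 + j32.26.
Step 4 — H = 0.05972 + j0.237.
Step 5 — Magnitude: |H| = 0.2444 (-12.2 dB); phase: φ = 75.9°.

|H| = 0.2444 (-12.2 dB), φ = 75.9°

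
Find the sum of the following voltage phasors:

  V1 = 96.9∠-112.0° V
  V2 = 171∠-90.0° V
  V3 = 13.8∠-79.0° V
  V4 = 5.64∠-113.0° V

Step 1 — Convert each phasor to rectangular form:
  V1 = 96.9·(cos(-112.0°) + j·sin(-112.0°)) = -36.3 - j89.84 V
  V2 = 171·(cos(-90.0°) + j·sin(-90.0°)) = 0 - j171 V
  V3 = 13.8·(cos(-79.0°) + j·sin(-79.0°)) = 2.633 - j13.55 V
  V4 = 5.64·(cos(-113.0°) + j·sin(-113.0°)) = -2.204 - j5.192 V
Step 2 — Sum components: V_total = -35.87 - j279.6 V.
Step 3 — Convert to polar: |V_total| = 281.9 V, ∠V_total = -97.3°.

V_total = 281.9∠-97.3° V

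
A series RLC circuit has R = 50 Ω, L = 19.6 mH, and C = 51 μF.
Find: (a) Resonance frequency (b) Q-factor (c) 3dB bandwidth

Step 1 — Resonance: ω₀ = 1/√(LC) = 1/√(0.0196·5.1e-05) = 1000 rad/s.
Step 2 — f₀ = ω₀/(2π) = 159.2 Hz.
Step 3 — Series Q: Q = ω₀L/R = 1000·0.0196/50 = 0.3921.
Step 4 — Bandwidth: Δω = ω₀/Q = 2551 rad/s; BW = Δω/(2π) = 406 Hz.

(a) f₀ = 159.2 Hz  (b) Q = 0.3921  (c) BW = 406 Hz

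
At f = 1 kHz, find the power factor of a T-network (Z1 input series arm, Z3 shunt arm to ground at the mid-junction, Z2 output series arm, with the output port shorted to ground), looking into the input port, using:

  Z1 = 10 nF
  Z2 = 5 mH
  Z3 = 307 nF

Step 1 — Angular frequency: ω = 2π·f = 2π·1000 = 6283 rad/s.
Step 2 — Component impedances:
  Z1: Z = 1/(jωC) = -j/(ω·C) = 0 - j1.592e+04 Ω
  Z2: Z = jωL = j·6283·0.005 = 0 + j31.42 Ω
  Z3: Z = 1/(jωC) = -j/(ω·C) = 0 - j518.4 Ω
Step 3 — With the output port shorted to ground, the output series arm Z2 runs from the junction to ground; the shunt arm Z3 also runs from the junction to ground. They appear in parallel: Z3 || Z2 = 0 + j33.44 Ω.
Step 4 — Series with input arm Z1: Z_in = Z1 + (Z3 || Z2) = 0 - j1.588e+04 Ω = 1.588e+04∠-90.0° Ω.
Step 5 — Power factor: PF = cos(φ) = Re(Z)/|Z| = 0/1.588e+04 = 0.
Step 6 — Type: Im(Z) = -1.588e+04 ⇒ leading (phase φ = -90.0°).

PF = 0 (leading, φ = -90.0°)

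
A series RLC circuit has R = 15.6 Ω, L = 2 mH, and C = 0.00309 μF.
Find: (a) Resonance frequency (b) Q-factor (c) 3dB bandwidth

Step 1 — Resonance condition Im(Z)=0 gives ω₀ = 1/√(LC).
Step 2 — ω₀ = 1/√(0.002·3.09e-09) = 4.023e+05 rad/s.
Step 3 — f₀ = ω₀/(2π) = 6.402e+04 Hz.
Step 4 — Series Q: Q = ω₀L/R = 4.023e+05·0.002/15.6 = 51.57.
Step 5 — 3dB bandwidth: Δω = ω₀/Q = 7800 rad/s; BW = Δω/(2π) = 1241 Hz.

(a) f₀ = 6.402e+04 Hz  (b) Q = 51.57  (c) BW = 1241 Hz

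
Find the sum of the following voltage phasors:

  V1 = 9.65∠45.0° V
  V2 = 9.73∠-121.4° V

Step 1 — Convert each phasor to rectangular form:
  V1 = 9.65·(cos(45.0°) + j·sin(45.0°)) = 6.824 + j6.824 V
  V2 = 9.73·(cos(-121.4°) + j·sin(-121.4°)) = -5.069 - j8.305 V
Step 2 — Sum components: V_total = 1.754 - j1.481 V.
Step 3 — Convert to polar: |V_total| = 2.296 V, ∠V_total = -40.2°.

V_total = 2.296∠-40.2° V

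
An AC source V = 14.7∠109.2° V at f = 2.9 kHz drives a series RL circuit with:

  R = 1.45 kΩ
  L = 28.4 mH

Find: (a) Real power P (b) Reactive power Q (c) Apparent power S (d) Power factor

Step 1 — Angular frequency: ω = 2π·f = 2π·2900 = 1.822e+04 rad/s.
Step 2 — Component impedances:
  R: Z = R = 1450 Ω
  L: Z = jωL = j·1.822e+04·0.0284 = 0 + j517.5 Ω
Step 3 — Series combination: Z_total = R + L = 1450 + j517.5 Ω = 1540∠19.6° Ω.
Step 4 — Source phasor: V = 14.7∠109.2° V = -4.834 + j13.88 V.
Step 5 — Current: I = V / Z = 7.344e-05 + j0.009548 A = 0.009548∠89.6° A.
Step 6 — Complex power: S = V·I* = 0.1322 + j0.04718 VA.
Step 7 — Real power: P = Re(S) = 0.1322 W.
Step 8 — Reactive power: Q = Im(S) = 0.04718 VAR.
Step 9 — Apparent power: |S| = 0.1404 VA.
Step 10 — Power factor: PF = P/|S| = 0.9418 (lagging).

(a) P = 0.1322 W  (b) Q = 0.04718 VAR  (c) S = 0.1404 VA  (d) PF = 0.9418 (lagging)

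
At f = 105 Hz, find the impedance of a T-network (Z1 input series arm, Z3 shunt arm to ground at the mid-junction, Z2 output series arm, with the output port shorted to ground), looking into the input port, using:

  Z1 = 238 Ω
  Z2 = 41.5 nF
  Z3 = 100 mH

Step 1 — Angular frequency: ω = 2π·f = 2π·105 = 659.7 rad/s.
Step 2 — Component impedances:
  Z1: Z = R = 238 Ω
  Z2: Z = 1/(jωC) = -j/(ω·C) = 0 - j3.652e+04 Ω
  Z3: Z = jωL = j·659.7·0.1 = 0 + j65.97 Ω
Step 3 — With the output port shorted to ground, the output series arm Z2 runs from the junction to ground; the shunt arm Z3 also runs from the junction to ground. They appear in parallel: Z3 || Z2 = 0 + j66.09 Ω.
Step 4 — Series with input arm Z1: Z_in = Z1 + (Z3 || Z2) = 238 + j66.09 Ω = 247∠15.5° Ω.

Z = 238 + j66.09 Ω = 247∠15.5° Ω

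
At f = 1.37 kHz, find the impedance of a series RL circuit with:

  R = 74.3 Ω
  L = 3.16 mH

Step 1 — Angular frequency: ω = 2π·f = 2π·1370 = 8608 rad/s.
Step 2 — Component impedances:
  R: Z = R = 74.3 Ω
  L: Z = jωL = j·8608·0.00316 = 0 + j27.2 Ω
Step 3 — Series combination: Z_total = R + L = 74.3 + j27.2 Ω = 79.12∠20.1° Ω.

Z = 74.3 + j27.2 Ω = 79.12∠20.1° Ω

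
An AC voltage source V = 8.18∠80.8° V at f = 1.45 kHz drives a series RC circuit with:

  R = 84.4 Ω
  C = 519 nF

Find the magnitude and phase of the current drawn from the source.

Step 1 — Angular frequency: ω = 2π·f = 2π·1450 = 9111 rad/s.
Step 2 — Component impedances:
  R: Z = R = 84.4 Ω
  C: Z = 1/(jωC) = -j/(ω·C) = 0 - j211.5 Ω
Step 3 — Series combination: Z_total = R + C = 84.4 - j211.5 Ω = 227.7∠-68.2° Ω.
Step 4 — Source phasor: V = 8.18∠80.8° V = 1.308 + j8.075 V.
Step 5 — Ohm's law: I = V / Z_total = (1.308 + j8.075) / (84.4 - j211.5) = -0.03081 + j0.01848 A.
Step 6 — Convert to polar: |I| = 0.03592 A, ∠I = 149.0°.

I = 0.03592∠149.0° A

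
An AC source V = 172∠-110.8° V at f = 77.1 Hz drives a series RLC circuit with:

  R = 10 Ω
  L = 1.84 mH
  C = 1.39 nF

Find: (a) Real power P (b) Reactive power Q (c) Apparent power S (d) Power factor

Step 1 — Angular frequency: ω = 2π·f = 2π·77.1 = 484.4 rad/s.
Step 2 — Component impedances:
  R: Z = R = 10 Ω
  L: Z = jωL = j·484.4·0.00184 = 0 + j0.8914 Ω
  C: Z = 1/(jωC) = -j/(ω·C) = 0 - j1.485e+06 Ω
Step 3 — Series combination: Z_total = R + L + C = 10 - j1.485e+06 Ω = 1.485e+06∠-90.0° Ω.
Step 4 — Source phasor: V = 172∠-110.8° V = -61.08 - j160.8 V.
Step 5 — Current: I = V / Z = 0.0001083 - j4.113e-05 A = 0.0001158∠-20.8° A.
Step 6 — Complex power: S = V·I* = 1.341e-07 - j0.01992 VA.
Step 7 — Real power: P = Re(S) = 1.341e-07 W.
Step 8 — Reactive power: Q = Im(S) = -0.01992 VAR.
Step 9 — Apparent power: |S| = 0.01992 VA.
Step 10 — Power factor: PF = P/|S| = 6.734e-06 (leading).

(a) P = 1.341e-07 W  (b) Q = -0.01992 VAR  (c) S = 0.01992 VA  (d) PF = 6.734e-06 (leading)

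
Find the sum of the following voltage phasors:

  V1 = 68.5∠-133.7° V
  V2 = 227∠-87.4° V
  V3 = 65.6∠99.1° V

Step 1 — Convert each phasor to rectangular form:
  V1 = 68.5·(cos(-133.7°) + j·sin(-133.7°)) = -47.33 - j49.52 V
  V2 = 227·(cos(-87.4°) + j·sin(-87.4°)) = 10.3 - j226.8 V
  V3 = 65.6·(cos(99.1°) + j·sin(99.1°)) = -10.38 + j64.77 V
Step 2 — Sum components: V_total = -47.4 - j211.5 V.
Step 3 — Convert to polar: |V_total| = 216.8 V, ∠V_total = -102.6°.

V_total = 216.8∠-102.6° V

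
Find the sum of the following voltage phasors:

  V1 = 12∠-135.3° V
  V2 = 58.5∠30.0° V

Step 1 — Convert each phasor to rectangular form:
  V1 = 12·(cos(-135.3°) + j·sin(-135.3°)) = -8.53 - j8.441 V
  V2 = 58.5·(cos(30.0°) + j·sin(30.0°)) = 50.66 + j29.25 V
Step 2 — Sum components: V_total = 42.13 + j20.81 V.
Step 3 — Convert to polar: |V_total| = 46.99 V, ∠V_total = 26.3°.

V_total = 46.99∠26.3° V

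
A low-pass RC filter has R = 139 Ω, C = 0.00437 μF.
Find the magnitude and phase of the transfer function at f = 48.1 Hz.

Step 1 — Angular frequency: ω = 2π·48.1 = 302.2 rad/s.
Step 2 — Transfer function: H(jω) = 1/(1 + jωRC).
Step 3 — Denominator: 1 + jωRC = 1 + j·302.2·139·4.37e-09 = 1 + j0.0001836.
Step 4 — H = 1 - j0.0001836.
Step 5 — Magnitude: |H| = 1 (-0.0 dB); phase: φ = -0.0°.

|H| = 1 (-0.0 dB), φ = -0.0°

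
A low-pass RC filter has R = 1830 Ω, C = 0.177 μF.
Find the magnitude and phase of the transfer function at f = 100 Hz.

Step 1 — Angular frequency: ω = 2π·100 = 628.3 rad/s.
Step 2 — Transfer function: H(jω) = 1/(1 + jωRC).
Step 3 — Denominator: 1 + jωRC = 1 + j·628.3·1830·1.77e-07 = 1 + j0.2035.
Step 4 — H = 0.9602 - j0.1954.
Step 5 — Magnitude: |H| = 0.9799 (-0.2 dB); phase: φ = -11.5°.

|H| = 0.9799 (-0.2 dB), φ = -11.5°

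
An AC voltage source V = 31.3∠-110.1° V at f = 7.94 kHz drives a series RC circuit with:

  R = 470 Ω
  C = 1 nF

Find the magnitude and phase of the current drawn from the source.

Step 1 — Angular frequency: ω = 2π·f = 2π·7940 = 4.989e+04 rad/s.
Step 2 — Component impedances:
  R: Z = R = 470 Ω
  C: Z = 1/(jωC) = -j/(ω·C) = 0 - j2.004e+04 Ω
Step 3 — Series combination: Z_total = R + C = 470 - j2.004e+04 Ω = 2.005e+04∠-88.7° Ω.
Step 4 — Source phasor: V = 31.3∠-110.1° V = -10.76 - j29.39 V.
Step 5 — Ohm's law: I = V / Z_total = (-10.76 - j29.39) / (470 - j2.004e+04) = 0.001453 - j0.0005707 A.
Step 6 — Convert to polar: |I| = 0.001561 A, ∠I = -21.4°.

I = 0.001561∠-21.4° A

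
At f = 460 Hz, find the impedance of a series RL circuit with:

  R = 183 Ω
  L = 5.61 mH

Step 1 — Angular frequency: ω = 2π·f = 2π·460 = 2890 rad/s.
Step 2 — Component impedances:
  R: Z = R = 183 Ω
  L: Z = jωL = j·2890·0.00561 = 0 + j16.21 Ω
Step 3 — Series combination: Z_total = R + L = 183 + j16.21 Ω = 183.7∠5.1° Ω.

Z = 183 + j16.21 Ω = 183.7∠5.1° Ω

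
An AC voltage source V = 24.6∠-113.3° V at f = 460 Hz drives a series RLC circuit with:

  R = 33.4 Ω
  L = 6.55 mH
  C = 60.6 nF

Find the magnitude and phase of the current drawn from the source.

Step 1 — Angular frequency: ω = 2π·f = 2π·460 = 2890 rad/s.
Step 2 — Component impedances:
  R: Z = R = 33.4 Ω
  L: Z = jωL = j·2890·0.00655 = 0 + j18.93 Ω
  C: Z = 1/(jωC) = -j/(ω·C) = 0 - j5709 Ω
Step 3 — Series combination: Z_total = R + L + C = 33.4 - j5690 Ω = 5691∠-89.7° Ω.
Step 4 — Source phasor: V = 24.6∠-113.3° V = -9.73 - j22.59 V.
Step 5 — Ohm's law: I = V / Z_total = (-9.73 - j22.59) / (33.4 - j5690) = 0.00396 - j0.001733 A.
Step 6 — Convert to polar: |I| = 0.004323 A, ∠I = -23.6°.

I = 0.004323∠-23.6° A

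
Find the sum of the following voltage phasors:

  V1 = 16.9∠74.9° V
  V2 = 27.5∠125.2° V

Step 1 — Convert each phasor to rectangular form:
  V1 = 16.9·(cos(74.9°) + j·sin(74.9°)) = 4.403 + j16.32 V
  V2 = 27.5·(cos(125.2°) + j·sin(125.2°)) = -15.85 + j22.47 V
Step 2 — Sum components: V_total = -11.45 + j38.79 V.
Step 3 — Convert to polar: |V_total| = 40.44 V, ∠V_total = 106.4°.

V_total = 40.44∠106.4° V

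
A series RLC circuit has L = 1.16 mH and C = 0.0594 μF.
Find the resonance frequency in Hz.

Step 1 — Resonance condition Im(Z)=0 gives ω₀ = 1/√(LC).
Step 2 — ω₀ = 1/√(0.00116·5.94e-08) = 1.205e+05 rad/s.
Step 3 — f₀ = ω₀/(2π) = 1.917e+04 Hz.

f₀ = 1.917e+04 Hz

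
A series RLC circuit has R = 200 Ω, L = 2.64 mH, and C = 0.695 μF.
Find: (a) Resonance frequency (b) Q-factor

Step 1 — Resonance condition Im(Z)=0 gives ω₀ = 1/√(LC).
Step 2 — ω₀ = 1/√(0.00264·6.95e-07) = 2.335e+04 rad/s.
Step 3 — f₀ = ω₀/(2π) = 3716 Hz.
Step 4 — Series Q: Q = ω₀L/R = 2.335e+04·0.00264/200 = 0.3082.

(a) f₀ = 3716 Hz  (b) Q = 0.3082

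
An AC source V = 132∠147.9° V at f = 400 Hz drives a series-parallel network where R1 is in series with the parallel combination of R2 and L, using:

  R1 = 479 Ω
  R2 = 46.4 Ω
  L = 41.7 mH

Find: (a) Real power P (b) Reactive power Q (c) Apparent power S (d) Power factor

Step 1 — Angular frequency: ω = 2π·f = 2π·400 = 2513 rad/s.
Step 2 — Component impedances:
  R1: Z = R = 479 Ω
  R2: Z = R = 46.4 Ω
  L: Z = jωL = j·2513·0.0417 = 0 + j104.8 Ω
Step 3 — Parallel branch: R2 || L = 1/(1/R2 + 1/L) = 38.8 + j17.18 Ω.
Step 4 — Series with R1: Z_total = R1 + (R2 || L) = 517.8 + j17.18 Ω = 518.1∠1.9° Ω.
Step 5 — Source phasor: V = 132∠147.9° V = -111.8 + j70.14 V.
Step 6 — Current: I = V / Z = -0.2112 + j0.1425 A = 0.2548∠146.0° A.
Step 7 — Complex power: S = V·I* = 33.61 + j1.115 VA.
Step 8 — Real power: P = Re(S) = 33.61 W.
Step 9 — Reactive power: Q = Im(S) = 1.115 VAR.
Step 10 — Apparent power: |S| = 33.63 VA.
Step 11 — Power factor: PF = P/|S| = 0.9995 (lagging).

(a) P = 33.61 W  (b) Q = 1.115 VAR  (c) S = 33.63 VA  (d) PF = 0.9995 (lagging)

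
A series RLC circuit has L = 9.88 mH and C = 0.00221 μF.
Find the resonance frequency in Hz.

Step 1 — Resonance condition Im(Z)=0 gives ω₀ = 1/√(LC).
Step 2 — ω₀ = 1/√(0.00988·2.21e-09) = 2.14e+05 rad/s.
Step 3 — f₀ = ω₀/(2π) = 3.406e+04 Hz.

f₀ = 3.406e+04 Hz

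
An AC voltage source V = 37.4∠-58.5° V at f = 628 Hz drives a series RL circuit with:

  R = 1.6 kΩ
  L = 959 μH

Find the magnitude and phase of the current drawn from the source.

Step 1 — Angular frequency: ω = 2π·f = 2π·628 = 3946 rad/s.
Step 2 — Component impedances:
  R: Z = R = 1600 Ω
  L: Z = jωL = j·3946·0.000959 = 0 + j3.784 Ω
Step 3 — Series combination: Z_total = R + L = 1600 + j3.784 Ω = 1600∠0.1° Ω.
Step 4 — Source phasor: V = 37.4∠-58.5° V = 19.54 - j31.89 V.
Step 5 — Ohm's law: I = V / Z_total = (19.54 - j31.89) / (1600 + j3.784) = 0.01217 - j0.01996 A.
Step 6 — Convert to polar: |I| = 0.02337 A, ∠I = -58.6°.

I = 0.02337∠-58.6° A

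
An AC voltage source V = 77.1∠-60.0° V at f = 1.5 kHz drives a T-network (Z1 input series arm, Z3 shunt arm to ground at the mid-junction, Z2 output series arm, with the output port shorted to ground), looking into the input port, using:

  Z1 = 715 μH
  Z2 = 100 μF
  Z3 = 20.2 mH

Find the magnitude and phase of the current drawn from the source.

Step 1 — Angular frequency: ω = 2π·f = 2π·1500 = 9425 rad/s.
Step 2 — Component impedances:
  Z1: Z = jωL = j·9425·0.000715 = 0 + j6.739 Ω
  Z2: Z = 1/(jωC) = -j/(ω·C) = 0 - j1.061 Ω
  Z3: Z = jωL = j·9425·0.0202 = 0 + j190.4 Ω
Step 3 — With the output port shorted to ground, the output series arm Z2 runs from the junction to ground; the shunt arm Z3 also runs from the junction to ground. They appear in parallel: Z3 || Z2 = 0 - j1.067 Ω.
Step 4 — Series with input arm Z1: Z_in = Z1 + (Z3 || Z2) = 0 + j5.672 Ω = 5.672∠90.0° Ω.
Step 5 — Source phasor: V = 77.1∠-60.0° V = 38.55 - j66.77 V.
Step 6 — Ohm's law: I = V / Z_total = (38.55 - j66.77) / (0 + j5.672) = -11.77 - j6.797 A.
Step 7 — Convert to polar: |I| = 13.59 A, ∠I = -150.0°.

I = 13.59∠-150.0° A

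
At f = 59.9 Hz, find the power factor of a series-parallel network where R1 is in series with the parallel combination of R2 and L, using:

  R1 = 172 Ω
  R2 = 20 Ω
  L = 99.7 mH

Step 1 — Angular frequency: ω = 2π·f = 2π·59.9 = 376.4 rad/s.
Step 2 — Component impedances:
  R1: Z = R = 172 Ω
  R2: Z = R = 20 Ω
  L: Z = jωL = j·376.4·0.0997 = 0 + j37.52 Ω
Step 3 — Parallel branch: R2 || L = 1/(1/R2 + 1/L) = 15.58 + j8.302 Ω.
Step 4 — Series with R1: Z_total = R1 + (R2 || L) = 187.6 + j8.302 Ω = 187.8∠2.5° Ω.
Step 5 — Power factor: PF = cos(φ) = Re(Z)/|Z| = 187.58/187.76 = 0.999.
Step 6 — Type: Im(Z) = 8.302 ⇒ lagging (phase φ = 2.5°).

PF = 0.999 (lagging, φ = 2.5°)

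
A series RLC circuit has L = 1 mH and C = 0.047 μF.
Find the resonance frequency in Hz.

Step 1 — Resonance condition Im(Z)=0 gives ω₀ = 1/√(LC).
Step 2 — ω₀ = 1/√(0.001·4.7e-08) = 1.459e+05 rad/s.
Step 3 — f₀ = ω₀/(2π) = 2.322e+04 Hz.

f₀ = 2.322e+04 Hz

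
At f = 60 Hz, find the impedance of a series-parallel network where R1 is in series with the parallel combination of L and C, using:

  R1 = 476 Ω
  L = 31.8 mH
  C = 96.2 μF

Step 1 — Angular frequency: ω = 2π·f = 2π·60 = 377 rad/s.
Step 2 — Component impedances:
  R1: Z = R = 476 Ω
  L: Z = jωL = j·377·0.0318 = 0 + j11.99 Ω
  C: Z = 1/(jωC) = -j/(ω·C) = 0 - j27.57 Ω
Step 3 — Parallel branch: L || C = 1/(1/L + 1/C) = 0 + j21.21 Ω.
Step 4 — Series with R1: Z_total = R1 + (L || C) = 476 + j21.21 Ω = 476.5∠2.6° Ω.

Z = 476 + j21.21 Ω = 476.5∠2.6° Ω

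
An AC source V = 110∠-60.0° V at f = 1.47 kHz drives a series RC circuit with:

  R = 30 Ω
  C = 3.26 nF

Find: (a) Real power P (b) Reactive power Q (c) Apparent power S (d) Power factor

Step 1 — Angular frequency: ω = 2π·f = 2π·1470 = 9236 rad/s.
Step 2 — Component impedances:
  R: Z = R = 30 Ω
  C: Z = 1/(jωC) = -j/(ω·C) = 0 - j3.321e+04 Ω
Step 3 — Series combination: Z_total = R + C = 30 - j3.321e+04 Ω = 3.321e+04∠-89.9° Ω.
Step 4 — Source phasor: V = 110∠-60.0° V = 55 - j95.26 V.
Step 5 — Current: I = V / Z = 0.00287 + j0.001653 A = 0.003312∠29.9° A.
Step 6 — Complex power: S = V·I* = 0.0003291 - j0.3643 VA.
Step 7 — Real power: P = Re(S) = 0.0003291 W.
Step 8 — Reactive power: Q = Im(S) = -0.3643 VAR.
Step 9 — Apparent power: |S| = 0.3643 VA.
Step 10 — Power factor: PF = P/|S| = 0.0009033 (leading).

(a) P = 0.0003291 W  (b) Q = -0.3643 VAR  (c) S = 0.3643 VA  (d) PF = 0.0009033 (leading)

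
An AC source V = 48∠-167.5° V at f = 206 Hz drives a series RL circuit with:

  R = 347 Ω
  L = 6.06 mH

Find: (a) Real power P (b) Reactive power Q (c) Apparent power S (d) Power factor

Step 1 — Angular frequency: ω = 2π·f = 2π·206 = 1294 rad/s.
Step 2 — Component impedances:
  R: Z = R = 347 Ω
  L: Z = jωL = j·1294·0.00606 = 0 + j7.844 Ω
Step 3 — Series combination: Z_total = R + L = 347 + j7.844 Ω = 347.1∠1.3° Ω.
Step 4 — Source phasor: V = 48∠-167.5° V = -46.86 - j10.39 V.
Step 5 — Current: I = V / Z = -0.1357 - j0.02687 A = 0.1383∠-168.8° A.
Step 6 — Complex power: S = V·I* = 6.636 + j0.15 VA.
Step 7 — Real power: P = Re(S) = 6.636 W.
Step 8 — Reactive power: Q = Im(S) = 0.15 VAR.
Step 9 — Apparent power: |S| = 6.638 VA.
Step 10 — Power factor: PF = P/|S| = 0.9997 (lagging).

(a) P = 6.636 W  (b) Q = 0.15 VAR  (c) S = 6.638 VA  (d) PF = 0.9997 (lagging)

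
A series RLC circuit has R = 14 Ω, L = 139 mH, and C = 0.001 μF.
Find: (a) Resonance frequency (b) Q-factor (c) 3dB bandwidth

Step 1 — Resonance: ω₀ = 1/√(LC) = 1/√(0.139·1e-09) = 8.482e+04 rad/s.
Step 2 — f₀ = ω₀/(2π) = 1.35e+04 Hz.
Step 3 — Series Q: Q = ω₀L/R = 8.482e+04·0.139/14 = 842.1.
Step 4 — Bandwidth: Δω = ω₀/Q = 100.7 rad/s; BW = Δω/(2π) = 16.03 Hz.

(a) f₀ = 1.35e+04 Hz  (b) Q = 842.1  (c) BW = 16.03 Hz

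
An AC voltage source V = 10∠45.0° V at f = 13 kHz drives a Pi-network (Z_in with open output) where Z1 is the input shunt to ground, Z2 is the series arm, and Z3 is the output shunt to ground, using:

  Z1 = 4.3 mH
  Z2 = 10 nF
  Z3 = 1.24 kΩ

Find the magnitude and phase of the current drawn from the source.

Step 1 — Angular frequency: ω = 2π·f = 2π·1.3e+04 = 8.168e+04 rad/s.
Step 2 — Component impedances:
  Z1: Z = jωL = j·8.168e+04·0.0043 = 0 + j351.2 Ω
  Z2: Z = 1/(jωC) = -j/(ω·C) = 0 - j1224 Ω
  Z3: Z = R = 1240 Ω
Step 3 — With open output, the series arm Z2 and the output shunt Z3 appear in series to ground: Z2 + Z3 = 1240 - j1224 Ω.
Step 4 — Parallel with input shunt Z1: Z_in = Z1 || (Z2 + Z3) = 66.51 + j398.1 Ω = 403.6∠80.5° Ω.
Step 5 — Source phasor: V = 10∠45.0° V = 7.071 + j7.071 V.
Step 6 — Ohm's law: I = V / Z_total = (7.071 + j7.071) / (66.51 + j398.1) = 0.02017 - j0.01439 A.
Step 7 — Convert to polar: |I| = 0.02478 A, ∠I = -35.5°.

I = 0.02478∠-35.5° A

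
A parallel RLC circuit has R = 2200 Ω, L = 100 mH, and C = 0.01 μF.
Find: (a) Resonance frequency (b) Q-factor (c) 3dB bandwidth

Step 1 — Resonance: ω₀ = 1/√(LC) = 1/√(0.1·1e-08) = 3.162e+04 rad/s.
Step 2 — f₀ = ω₀/(2π) = 5033 Hz.
Step 3 — Parallel Q: Q = R/(ω₀L) = 2200/(3.162e+04·0.1) = 0.6957.
Step 4 — Bandwidth: Δω = ω₀/Q = 4.545e+04 rad/s; BW = Δω/(2π) = 7234 Hz.

(a) f₀ = 5033 Hz  (b) Q = 0.6957  (c) BW = 7234 Hz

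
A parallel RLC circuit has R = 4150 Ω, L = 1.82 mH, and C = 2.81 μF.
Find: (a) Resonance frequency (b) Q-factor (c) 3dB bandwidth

Step 1 — Resonance: ω₀ = 1/√(LC) = 1/√(0.00182·2.81e-06) = 1.398e+04 rad/s.
Step 2 — f₀ = ω₀/(2π) = 2226 Hz.
Step 3 — Parallel Q: Q = R/(ω₀L) = 4150/(1.398e+04·0.00182) = 163.1.
Step 4 — Bandwidth: Δω = ω₀/Q = 85.75 rad/s; BW = Δω/(2π) = 13.65 Hz.

(a) f₀ = 2226 Hz  (b) Q = 163.1  (c) BW = 13.65 Hz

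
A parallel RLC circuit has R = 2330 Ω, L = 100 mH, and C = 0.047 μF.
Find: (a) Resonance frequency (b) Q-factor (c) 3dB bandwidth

Step 1 — Resonance: ω₀ = 1/√(LC) = 1/√(0.1·4.7e-08) = 1.459e+04 rad/s.
Step 2 — f₀ = ω₀/(2π) = 2322 Hz.
Step 3 — Parallel Q: Q = R/(ω₀L) = 2330/(1.459e+04·0.1) = 1.597.
Step 4 — Bandwidth: Δω = ω₀/Q = 9132 rad/s; BW = Δω/(2π) = 1453 Hz.

(a) f₀ = 2322 Hz  (b) Q = 1.597  (c) BW = 1453 Hz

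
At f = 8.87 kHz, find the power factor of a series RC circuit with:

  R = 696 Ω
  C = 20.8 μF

Step 1 — Angular frequency: ω = 2π·f = 2π·8870 = 5.573e+04 rad/s.
Step 2 — Component impedances:
  R: Z = R = 696 Ω
  C: Z = 1/(jωC) = -j/(ω·C) = 0 - j0.8626 Ω
Step 3 — Series combination: Z_total = R + C = 696 - j0.8626 Ω = 696∠-0.1° Ω.
Step 4 — Power factor: PF = cos(φ) = Re(Z)/|Z| = 696/696 = 1.
Step 5 — Type: Im(Z) = -0.8626 ⇒ leading (phase φ = -0.1°).

PF = 1 (leading, φ = -0.1°)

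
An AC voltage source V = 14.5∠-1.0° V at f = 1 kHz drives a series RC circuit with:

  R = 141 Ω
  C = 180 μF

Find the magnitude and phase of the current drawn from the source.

Step 1 — Angular frequency: ω = 2π·f = 2π·1000 = 6283 rad/s.
Step 2 — Component impedances:
  R: Z = R = 141 Ω
  C: Z = 1/(jωC) = -j/(ω·C) = 0 - j0.8842 Ω
Step 3 — Series combination: Z_total = R + C = 141 - j0.8842 Ω = 141∠-0.4° Ω.
Step 4 — Source phasor: V = 14.5∠-1.0° V = 14.5 - j0.2531 V.
Step 5 — Ohm's law: I = V / Z_total = (14.5 - j0.2531) / (141 - j0.8842) = 0.1028 - j0.00115 A.
Step 6 — Convert to polar: |I| = 0.1028 A, ∠I = -0.6°.

I = 0.1028∠-0.6° A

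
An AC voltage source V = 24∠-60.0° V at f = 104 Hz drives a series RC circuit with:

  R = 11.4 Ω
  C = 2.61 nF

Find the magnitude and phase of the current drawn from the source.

Step 1 — Angular frequency: ω = 2π·f = 2π·104 = 653.5 rad/s.
Step 2 — Component impedances:
  R: Z = R = 11.4 Ω
  C: Z = 1/(jωC) = -j/(ω·C) = 0 - j5.863e+05 Ω
Step 3 — Series combination: Z_total = R + C = 11.4 - j5.863e+05 Ω = 5.863e+05∠-90.0° Ω.
Step 4 — Source phasor: V = 24∠-60.0° V = 12 - j20.78 V.
Step 5 — Ohm's law: I = V / Z_total = (12 - j20.78) / (11.4 - j5.863e+05) = 3.545e-05 + j2.047e-05 A.
Step 6 — Convert to polar: |I| = 4.093e-05 A, ∠I = 30.0°.

I = 4.093e-05∠30.0° A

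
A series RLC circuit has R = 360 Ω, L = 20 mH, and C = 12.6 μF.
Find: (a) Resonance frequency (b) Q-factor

Step 1 — Resonance condition Im(Z)=0 gives ω₀ = 1/√(LC).
Step 2 — ω₀ = 1/√(0.02·1.26e-05) = 1992 rad/s.
Step 3 — f₀ = ω₀/(2π) = 317 Hz.
Step 4 — Series Q: Q = ω₀L/R = 1992·0.02/360 = 0.1107.

(a) f₀ = 317 Hz  (b) Q = 0.1107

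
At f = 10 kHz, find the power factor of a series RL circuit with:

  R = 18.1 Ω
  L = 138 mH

Step 1 — Angular frequency: ω = 2π·f = 2π·1e+04 = 6.283e+04 rad/s.
Step 2 — Component impedances:
  R: Z = R = 18.1 Ω
  L: Z = jωL = j·6.283e+04·0.138 = 0 + j8671 Ω
Step 3 — Series combination: Z_total = R + L = 18.1 + j8671 Ω = 8671∠89.9° Ω.
Step 4 — Power factor: PF = cos(φ) = Re(Z)/|Z| = 18.1/8671 = 0.002087.
Step 5 — Type: Im(Z) = 8671 ⇒ lagging (phase φ = 89.9°).

PF = 0.002087 (lagging, φ = 89.9°)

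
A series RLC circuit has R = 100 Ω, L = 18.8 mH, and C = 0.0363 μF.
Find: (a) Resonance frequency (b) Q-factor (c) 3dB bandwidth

Step 1 — Resonance condition Im(Z)=0 gives ω₀ = 1/√(LC).
Step 2 — ω₀ = 1/√(0.0188·3.63e-08) = 3.828e+04 rad/s.
Step 3 — f₀ = ω₀/(2π) = 6092 Hz.
Step 4 — Series Q: Q = ω₀L/R = 3.828e+04·0.0188/100 = 7.197.
Step 5 — 3dB bandwidth: Δω = ω₀/Q = 5319 rad/s; BW = Δω/(2π) = 846.6 Hz.

(a) f₀ = 6092 Hz  (b) Q = 7.197  (c) BW = 846.6 Hz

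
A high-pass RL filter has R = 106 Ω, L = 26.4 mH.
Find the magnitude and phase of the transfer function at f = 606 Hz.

Step 1 — Angular frequency: ω = 2π·606 = 3808 rad/s.
Step 2 — Transfer function: H(jω) = jωL/(R + jωL).
Step 3 — Numerator jωL = j·100.5; denominator R + jωL = 106 + j100.5.
Step 4 — H = 0.4735 + j0.4993.
Step 5 — Magnitude: |H| = 0.6881 (-3.2 dB); phase: φ = 46.5°.

|H| = 0.6881 (-3.2 dB), φ = 46.5°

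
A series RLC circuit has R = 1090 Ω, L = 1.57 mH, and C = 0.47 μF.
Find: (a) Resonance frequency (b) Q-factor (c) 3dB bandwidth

Step 1 — Resonance: ω₀ = 1/√(LC) = 1/√(0.00157·4.7e-07) = 3.681e+04 rad/s.
Step 2 — f₀ = ω₀/(2π) = 5859 Hz.
Step 3 — Series Q: Q = ω₀L/R = 3.681e+04·0.00157/1090 = 0.05302.
Step 4 — Bandwidth: Δω = ω₀/Q = 6.943e+05 rad/s; BW = Δω/(2π) = 1.105e+05 Hz.

(a) f₀ = 5859 Hz  (b) Q = 0.05302  (c) BW = 1.105e+05 Hz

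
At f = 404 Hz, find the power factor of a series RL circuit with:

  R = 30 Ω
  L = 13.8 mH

Step 1 — Angular frequency: ω = 2π·f = 2π·404 = 2538 rad/s.
Step 2 — Component impedances:
  R: Z = R = 30 Ω
  L: Z = jωL = j·2538·0.0138 = 0 + j35.03 Ω
Step 3 — Series combination: Z_total = R + L = 30 + j35.03 Ω = 46.12∠49.4° Ω.
Step 4 — Power factor: PF = cos(φ) = Re(Z)/|Z| = 30/46.12 = 0.6505.
Step 5 — Type: Im(Z) = 35.03 ⇒ lagging (phase φ = 49.4°).

PF = 0.6505 (lagging, φ = 49.4°)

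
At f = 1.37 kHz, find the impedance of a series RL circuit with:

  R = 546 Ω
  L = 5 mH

Step 1 — Angular frequency: ω = 2π·f = 2π·1370 = 8608 rad/s.
Step 2 — Component impedances:
  R: Z = R = 546 Ω
  L: Z = jωL = j·8608·0.005 = 0 + j43.04 Ω
Step 3 — Series combination: Z_total = R + L = 546 + j43.04 Ω = 547.7∠4.5° Ω.

Z = 546 + j43.04 Ω = 547.7∠4.5° Ω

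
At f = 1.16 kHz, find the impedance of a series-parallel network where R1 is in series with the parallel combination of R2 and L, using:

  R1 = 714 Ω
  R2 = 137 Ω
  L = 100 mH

Step 1 — Angular frequency: ω = 2π·f = 2π·1160 = 7288 rad/s.
Step 2 — Component impedances:
  R1: Z = R = 714 Ω
  R2: Z = R = 137 Ω
  L: Z = jωL = j·7288·0.1 = 0 + j728.8 Ω
Step 3 — Parallel branch: R2 || L = 1/(1/R2 + 1/L) = 132.3 + j24.87 Ω.
Step 4 — Series with R1: Z_total = R1 + (R2 || L) = 846.3 + j24.87 Ω = 846.7∠1.7° Ω.

Z = 846.3 + j24.87 Ω = 846.7∠1.7° Ω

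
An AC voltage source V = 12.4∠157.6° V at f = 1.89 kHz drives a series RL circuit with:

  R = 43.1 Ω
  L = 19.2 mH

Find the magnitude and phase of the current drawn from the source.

Step 1 — Angular frequency: ω = 2π·f = 2π·1890 = 1.188e+04 rad/s.
Step 2 — Component impedances:
  R: Z = R = 43.1 Ω
  L: Z = jωL = j·1.188e+04·0.0192 = 0 + j228 Ω
Step 3 — Series combination: Z_total = R + L = 43.1 + j228 Ω = 232∠79.3° Ω.
Step 4 — Source phasor: V = 12.4∠157.6° V = -11.46 + j4.725 V.
Step 5 — Ohm's law: I = V / Z_total = (-11.46 + j4.725) / (43.1 + j228) = 0.01083 + j0.05233 A.
Step 6 — Convert to polar: |I| = 0.05344 A, ∠I = 78.3°.

I = 0.05344∠78.3° A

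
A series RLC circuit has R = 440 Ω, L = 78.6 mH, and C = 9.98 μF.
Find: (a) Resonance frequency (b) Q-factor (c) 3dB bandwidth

Step 1 — Resonance condition Im(Z)=0 gives ω₀ = 1/√(LC).
Step 2 — ω₀ = 1/√(0.0786·9.98e-06) = 1129 rad/s.
Step 3 — f₀ = ω₀/(2π) = 179.7 Hz.
Step 4 — Series Q: Q = ω₀L/R = 1129·0.0786/440 = 0.2017.
Step 5 — 3dB bandwidth: Δω = ω₀/Q = 5598 rad/s; BW = Δω/(2π) = 890.9 Hz.

(a) f₀ = 179.7 Hz  (b) Q = 0.2017  (c) BW = 890.9 Hz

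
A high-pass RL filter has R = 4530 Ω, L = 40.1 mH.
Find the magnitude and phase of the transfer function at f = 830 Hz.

Step 1 — Angular frequency: ω = 2π·830 = 5215 rad/s.
Step 2 — Transfer function: H(jω) = jωL/(R + jωL).
Step 3 — Numerator jωL = j·209.1; denominator R + jωL = 4530 + j209.1.
Step 4 — H = 0.002127 + j0.04607.
Step 5 — Magnitude: |H| = 0.04611 (-26.7 dB); phase: φ = 87.4°.

|H| = 0.04611 (-26.7 dB), φ = 87.4°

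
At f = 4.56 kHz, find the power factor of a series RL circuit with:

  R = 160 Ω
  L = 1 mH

Step 1 — Angular frequency: ω = 2π·f = 2π·4560 = 2.865e+04 rad/s.
Step 2 — Component impedances:
  R: Z = R = 160 Ω
  L: Z = jωL = j·2.865e+04·0.001 = 0 + j28.65 Ω
Step 3 — Series combination: Z_total = R + L = 160 + j28.65 Ω = 162.5∠10.2° Ω.
Step 4 — Power factor: PF = cos(φ) = Re(Z)/|Z| = 160/162.55 = 0.9843.
Step 5 — Type: Im(Z) = 28.65 ⇒ lagging (phase φ = 10.2°).

PF = 0.9843 (lagging, φ = 10.2°)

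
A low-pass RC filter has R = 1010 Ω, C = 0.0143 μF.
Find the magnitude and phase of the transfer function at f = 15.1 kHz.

Step 1 — Angular frequency: ω = 2π·1.51e+04 = 9.488e+04 rad/s.
Step 2 — Transfer function: H(jω) = 1/(1 + jωRC).
Step 3 — Denominator: 1 + jωRC = 1 + j·9.488e+04·1010·1.43e-08 = 1 + j1.37.
Step 4 — H = 0.3475 - j0.4762.
Step 5 — Magnitude: |H| = 0.5895 (-4.6 dB); phase: φ = -53.9°.

|H| = 0.5895 (-4.6 dB), φ = -53.9°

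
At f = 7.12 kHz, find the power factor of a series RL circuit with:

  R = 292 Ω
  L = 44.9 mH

Step 1 — Angular frequency: ω = 2π·f = 2π·7120 = 4.474e+04 rad/s.
Step 2 — Component impedances:
  R: Z = R = 292 Ω
  L: Z = jωL = j·4.474e+04·0.0449 = 0 + j2009 Ω
Step 3 — Series combination: Z_total = R + L = 292 + j2009 Ω = 2030∠81.7° Ω.
Step 4 — Power factor: PF = cos(φ) = Re(Z)/|Z| = 292/2029.8 = 0.1439.
Step 5 — Type: Im(Z) = 2009 ⇒ lagging (phase φ = 81.7°).

PF = 0.1439 (lagging, φ = 81.7°)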